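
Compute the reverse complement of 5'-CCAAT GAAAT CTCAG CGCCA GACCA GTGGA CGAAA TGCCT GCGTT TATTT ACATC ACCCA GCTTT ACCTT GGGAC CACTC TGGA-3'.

Reading the sequence 3'→5' and pairing each base (A↔T, G↔C) gives the reverse complement directly.

5'-TCCAGAGTGGTCCCAAGGTAAAGCTGGGTGATGTAAATAAACGCAGGCATTTCGTCCACTGGTCTGGCGCTGAGATTTCATTGG-3'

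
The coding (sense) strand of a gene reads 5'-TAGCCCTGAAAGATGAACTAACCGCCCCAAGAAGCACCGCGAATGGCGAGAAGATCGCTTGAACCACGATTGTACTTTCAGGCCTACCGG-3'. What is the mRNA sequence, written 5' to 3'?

5'-UAGCCCUGAAAGAUGAACUAACCGCCCCAAGAAGCACCGCGAAUGGCGAGAAGAUCGCUUGAACCACGAUUGUACUUUCAGGCCUACCGG-3'

mRNA has the coding-strand sequence with U in place of T.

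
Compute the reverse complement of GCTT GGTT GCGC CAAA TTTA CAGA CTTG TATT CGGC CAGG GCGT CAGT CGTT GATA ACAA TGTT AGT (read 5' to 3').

Complement each base (A↔T, G↔C): CGAACCAACGCGGTTTAAATGTCTGAACATAAGCCGGTCCCGCAGTCAGCAACTATTGTTACAATCA. Then reverse.

5'-ACTAACATTGTTATCAACGACTGACGCCCTGGCCGAATACAAGTCTGTAAATTTGGCGCAACCAAGC-3'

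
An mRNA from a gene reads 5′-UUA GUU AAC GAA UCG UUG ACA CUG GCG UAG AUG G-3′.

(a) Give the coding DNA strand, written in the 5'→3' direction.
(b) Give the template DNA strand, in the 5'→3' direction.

(a) 5'-TTAGTTAACGAATCGTTGACACTGGCGTAGATGG-3'
(b) 5'-CCATCTACGCCAGTGTCAACGATTCGTTAACTAA-3'

(a) The coding strand matches the mRNA with U→T.
(b) The template strand is the reverse complement of the coding strand.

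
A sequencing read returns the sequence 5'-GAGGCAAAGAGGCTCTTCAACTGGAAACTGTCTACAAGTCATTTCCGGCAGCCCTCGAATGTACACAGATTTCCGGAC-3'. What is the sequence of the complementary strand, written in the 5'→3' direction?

5'-GTCCGGAAATCTGTGTACATTCGAGGGCTGCCGGAAATGACTTGTAGACAGTTTCCAGTTGAAGAGCCTCTTTGCCTC-3'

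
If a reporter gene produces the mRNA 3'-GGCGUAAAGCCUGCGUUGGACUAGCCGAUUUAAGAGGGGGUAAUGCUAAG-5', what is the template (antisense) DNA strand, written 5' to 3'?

Written 5'→3' the mRNA is GAAUCGUAAUGGGGGAGAAUUUAGCCGAUCAGGUUGCGUCCGAAAUGCGG, so the coding DNA strand is GAATCGTAATGGGGGAGAATTTAGCCGATCAGGTTGCGTCCGAAATGCGG. The template is its reverse complement.

5'-CCGCATTTCGGACGCAACCTGATCGGCTAAATTCTCCCCCATTACGATTC-3'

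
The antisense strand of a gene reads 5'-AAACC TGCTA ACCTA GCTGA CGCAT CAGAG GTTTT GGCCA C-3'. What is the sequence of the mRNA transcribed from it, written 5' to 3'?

5'-GUGGCCAAAACCUCUGAUGCGUCAGCUAGGUUAGCAGGUUU-3'

RNA polymerase reads the template 3'→5' and synthesizes mRNA 5'→3' by base-pairing (A→U, T→A, G↔C). The complement of the template is TTTGGACGATTGGATCGACTGCGTAGTCTCCAAAACCGGTG; antiparallel, so 5'→3' the coding strand is GTGGCCAAAACCTCTGATGCGTCAGCTAGGTTAGCAGGTTT. Replace T with U for the mRNA.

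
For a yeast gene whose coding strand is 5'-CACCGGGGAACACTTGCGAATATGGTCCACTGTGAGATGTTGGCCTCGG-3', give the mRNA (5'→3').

5'-CACCGGGGAACACUUGCGAAUAUGGUCCACUGUGAGAUGUUGGCCUCGG-3'

mRNA has the coding-strand sequence with U in place of T.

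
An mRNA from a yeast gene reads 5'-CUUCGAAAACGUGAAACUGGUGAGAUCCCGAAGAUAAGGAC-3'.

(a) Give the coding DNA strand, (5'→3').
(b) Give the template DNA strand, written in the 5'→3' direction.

(a) The coding strand matches the mRNA with U→T.
(b) The template strand is the reverse complement of the coding strand.

(a) 5'-CTTCGAAAACGTGAAACTGGTGAGATCCCGAAGATAAGGAC-3'
(b) 5'-GTCCTTATCTTCGGGATCTCACCAGTTTCACGTTTTCGAAG-3'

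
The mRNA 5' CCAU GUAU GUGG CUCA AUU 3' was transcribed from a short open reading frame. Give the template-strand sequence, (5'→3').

Replace U with T to get the coding DNA strand: CCATGTATGTGGCTCAATT. The template strand is its reverse complement (complement GGTACATACACCGAGTTAA, then reverse).

5'-AATTGAGCCACATACATGG-3'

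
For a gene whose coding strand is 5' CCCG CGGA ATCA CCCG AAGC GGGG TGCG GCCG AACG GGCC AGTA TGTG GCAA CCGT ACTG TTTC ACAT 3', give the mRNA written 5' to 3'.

5′-CCCGCGGAAUCACCCGAAGCGGGGUGCGGCCGAACGGGCCAGUAUGUGGCAACCGUACUGUUUCACAU-3′

The mRNA is synthesized from the template strand, so it matches the coding strand with T replaced by U.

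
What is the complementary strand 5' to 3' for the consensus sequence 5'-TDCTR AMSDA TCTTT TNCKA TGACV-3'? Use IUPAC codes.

5'-BGTCATMGNAAAAGATHSKTYAGHA-3'

Standard pairs A↔T, G↔C; ambiguity codes pair R↔Y, M↔K, S↔S, D↔H, V↔B, N↔N. Complement (AHGAYTKSHTAGAAAANGMTACTGB), then reverse for 5'→3'.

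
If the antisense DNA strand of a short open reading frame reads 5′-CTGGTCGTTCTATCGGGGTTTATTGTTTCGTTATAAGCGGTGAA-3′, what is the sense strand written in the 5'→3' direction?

The coding strand is complementary and antiparallel to the template: take the complement (A↔T, G↔C) and reverse.

5'-TTCACCGCTTATAACGAAACAATAAACCCCGATAGAACGACCAG-3'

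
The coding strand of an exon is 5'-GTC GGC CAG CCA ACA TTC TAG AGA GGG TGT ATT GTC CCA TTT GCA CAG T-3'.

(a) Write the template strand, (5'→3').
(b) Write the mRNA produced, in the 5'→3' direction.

(a) 5'-ACTGTGCAAATGGGACAATACACCCTCTCTAGAATGTTGGCTGGCCGAC-3'
(b) 5'-GUCGGCCAGCCAACAUUCUAGAGAGGGUGUAUUGUCCCAUUUGCACAGU-3'

(a) The template strand is the reverse complement of the coding strand: complement CAGCCGGTCGGTTGTAAGATCTCTCCCACATAACAGGGTAAACGTGTCA, then reverse.
(b) mRNA matches the coding strand with T→U.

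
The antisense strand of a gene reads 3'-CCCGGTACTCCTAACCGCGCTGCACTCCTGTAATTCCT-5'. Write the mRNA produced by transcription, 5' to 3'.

5'-GGGCCAUGAGGAUUGGCGCGACGUGAGGACAUUAAGGA-3'

Reading the template 3'→5' as shown, RNA polymerase pairs each base (A→U, T→A, G↔C) to build mRNA 5'→3' directly.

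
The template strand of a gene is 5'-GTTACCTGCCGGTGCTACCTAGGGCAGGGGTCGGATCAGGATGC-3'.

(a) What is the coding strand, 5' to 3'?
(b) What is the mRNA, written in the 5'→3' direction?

(a) 5'-GCATCCTGATCCGACCCCTGCCCTAGGTAGCACCGGCAGGTAAC-3'
(b) 5'-GCAUCCUGAUCCGACCCCUGCCCUAGGUAGCACCGGCAGGUAAC-3'

(a) The coding strand is the reverse complement of the template: complement CAATGGACGGCCACGATGGATCCCGTCCCCAGCCTAGTCCTACG, then reverse.
(b) mRNA has the coding-strand sequence with T→U.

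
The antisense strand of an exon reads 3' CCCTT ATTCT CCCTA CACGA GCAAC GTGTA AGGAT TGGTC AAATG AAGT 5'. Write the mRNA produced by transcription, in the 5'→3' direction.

5'-GGGAAUAAGAGGGAUGUGCUCGUUGCACAUUCCUAACCAGUUUACUUCA-3'

Reading the template 3'→5' as shown, RNA polymerase pairs each base (A→U, T→A, G↔C) to build mRNA 5'→3' directly.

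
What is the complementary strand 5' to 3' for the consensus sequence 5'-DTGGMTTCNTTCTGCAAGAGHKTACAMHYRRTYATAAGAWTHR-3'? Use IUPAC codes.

Standard pairs A↔T, G↔C; ambiguity codes pair R↔Y, M↔K, W↔W, D↔H, N↔N. Complement (HACCKAAGNAAGACGTTCTCDMATGTKDRYYARTATTCTWADY), then reverse for 5'→3'.

5'-YDAWTCTTATRAYYRDKTGTAMDCTCTTGCAGAANGAAKCCAH-3'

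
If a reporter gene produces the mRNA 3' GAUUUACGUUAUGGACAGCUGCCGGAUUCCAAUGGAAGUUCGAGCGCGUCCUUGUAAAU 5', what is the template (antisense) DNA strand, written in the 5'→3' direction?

5'-CTAAATGCAATACCTGTCGACGGCCTAAGGTTACCTTCAAGCTCGCGCAGGAACATTTA-3'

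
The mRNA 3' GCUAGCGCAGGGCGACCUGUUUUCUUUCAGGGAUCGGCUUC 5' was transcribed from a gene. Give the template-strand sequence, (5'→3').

5'-CGATCGCGTCCCGCTGGACAAAAGAAAGTCCCTAGCCGAAG-3'

Written 5'→3' the mRNA is CUUCGGCUAGGGACUUUCUUUUGUCCAGCGGGACGCGAUCG, so the coding DNA strand is CTTCGGCTAGGGACTTTCTTTTGTCCAGCGGGACGCGATCG. The template is its reverse complement.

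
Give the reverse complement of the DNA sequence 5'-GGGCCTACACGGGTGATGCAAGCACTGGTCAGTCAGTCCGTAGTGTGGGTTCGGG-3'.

Reading the sequence 3'→5' and pairing each base (A↔T, G↔C) gives the reverse complement directly.

5'-CCCGAACCCACACTACGGACTGACTGACCAGTGCTTGCATCACCCGTGTAGGCCC-3'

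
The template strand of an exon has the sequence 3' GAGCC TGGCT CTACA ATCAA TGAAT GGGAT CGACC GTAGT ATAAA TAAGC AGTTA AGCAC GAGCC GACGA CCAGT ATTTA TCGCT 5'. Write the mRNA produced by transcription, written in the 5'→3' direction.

Reading the template 3'→5' as shown, RNA polymerase pairs each base (A→U, T→A, G↔C) to build mRNA 5'→3' directly.

5'-CUCGGACCGAGAUGUUAGUUACUUACCCUAGCUGGCAUCAUAUUUAUUCGUCAAUUCGUGCUCGGCUGCUGGUCAUAAAUAGCGA-3'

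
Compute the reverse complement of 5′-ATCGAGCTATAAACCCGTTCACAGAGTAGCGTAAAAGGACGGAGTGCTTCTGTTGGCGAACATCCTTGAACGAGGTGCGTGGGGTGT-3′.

Complement each base (A↔T, G↔C): TAGCTCGATATTTGGGCAAGTGTCTCATCGCATTTTCCTGCCTCACGAAGACAACCGCTTGTAGGAACTTGCTCCACGCACCCCACA. Then reverse.

5'-ACACCCCACGCACCTCGTTCAAGGATGTTCGCCAACAGAAGCACTCCGTCCTTTTACGCTACTCTGTGAACGGGTTTATAGCTCGAT-3'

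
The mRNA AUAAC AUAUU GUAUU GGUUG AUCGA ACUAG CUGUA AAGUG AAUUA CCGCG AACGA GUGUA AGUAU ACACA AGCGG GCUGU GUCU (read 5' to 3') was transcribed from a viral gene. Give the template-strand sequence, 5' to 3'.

5′-AGACACAGCCCGCTTGTGTATACTTACACTCGTTCGCGGTAATTCACTTTACAGCTAGTTCGATCAACCAATACAATATGTTAT-3′

Replace U with T to get the coding DNA strand: ATAACATATTGTATTGGTTGATCGAACTAGCTGTAAAGTGAATTACCGCGAACGAGTGTAAGTATACACAAGCGGGCTGTGTCT. The template strand is its reverse complement (complement TATTGTATAACATAACCAACTAGCTTGATCGACATTTCACTTAATGGCGCTTGCTCACATTCATATGTGTTCGCCCGACACAGA, then reverse).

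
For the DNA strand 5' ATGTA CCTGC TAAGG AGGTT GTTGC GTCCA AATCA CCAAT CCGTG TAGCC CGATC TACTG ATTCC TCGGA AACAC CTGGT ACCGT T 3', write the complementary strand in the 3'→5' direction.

Base-pairing A↔T, G↔C gives the complement. The complementary strand is antiparallel, so paired with a 5'→3' strand it runs 3'→5'.

3′-TACATGGACGATTCCTCCAACAACGCAGGTTTAGTGGTTAGGCACATCGGGCTAGATGACTAAGGAGCCTTTGTGGACCATGGCAA-5′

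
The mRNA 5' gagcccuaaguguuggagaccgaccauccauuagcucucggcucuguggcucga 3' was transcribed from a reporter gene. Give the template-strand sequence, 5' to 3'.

5′-TCGAGCCACAGAGCCGAGAGCTAATGGATGGTCGGTCTCCAACACTTAGGGCTC-3′

Replace U with T to get the coding DNA strand: GAGCCCTAAGTGTTGGAGACCGACCATCCATTAGCTCTCGGCTCTGTGGCTCGA. The template strand is its reverse complement (complement CTCGGGATTCACAACCTCTGGCTGGTAGGTAATCGAGAGCCGAGACACCGAGCT, then reverse).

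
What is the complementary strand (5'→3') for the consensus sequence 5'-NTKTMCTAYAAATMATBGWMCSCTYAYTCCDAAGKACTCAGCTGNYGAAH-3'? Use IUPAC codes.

5'-DTTCRNCAGCTGAGTMCTTHGGARTRAGSGKWCVATKATTTRTAGKAMAN-3'

Standard pairs A↔T, G↔C; ambiguity codes pair Y↔R, M↔K, W↔W, S↔S, B↔V, D↔H, N↔N. Complement (NAMAKGATRTTTAKTAVCWKGSGARTRAGGHTTCMTGAGTCGACNRCTTD), then reverse for 5'→3'.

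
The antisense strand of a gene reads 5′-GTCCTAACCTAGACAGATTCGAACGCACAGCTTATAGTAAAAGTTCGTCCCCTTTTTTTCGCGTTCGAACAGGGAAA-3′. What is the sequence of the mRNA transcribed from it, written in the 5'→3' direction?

5'-UUUCCCUGUUCGAACGCGAAAAAAAGGGGACGAACUUUUACUAUAAGCUGUGCGUUCGAAUCUGUCUAGGUUAGGAC-3'

RNA polymerase reads the template 3'→5' and synthesizes mRNA 5'→3' by base-pairing (A→U, T→A, G↔C). The complement of the template is CAGGATTGGATCTGTCTAAGCTTGCGTGTCGAATATCATTTTCAAGCAGGGGAAAAAAAGCGCAAGCTTGTCCCTTT; antiparallel, so 5'→3' the coding strand is TTTCCCTGTTCGAACGCGAAAAAAAGGGGACGAACTTTTACTATAAGCTGTGCGTTCGAATCTGTCTAGGTTAGGAC. Replace T with U for the mRNA.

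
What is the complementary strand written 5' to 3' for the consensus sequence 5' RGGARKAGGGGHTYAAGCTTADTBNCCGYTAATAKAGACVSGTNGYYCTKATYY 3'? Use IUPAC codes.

Standard pairs A↔T, G↔C; ambiguity codes pair R↔Y, K↔M, S↔S, B↔V, D↔H, N↔N. Complement (YCCTYMTCCCCDARTTCGAATHAVNGGCRATTATMTCTGBSCANCRRGAMTARR), then reverse for 5'→3'.

5'-RRATMAGRRCNACSBGTCTMTATTARCGGNVAHTAAGCTTRADCCCCTMYTCCY-3'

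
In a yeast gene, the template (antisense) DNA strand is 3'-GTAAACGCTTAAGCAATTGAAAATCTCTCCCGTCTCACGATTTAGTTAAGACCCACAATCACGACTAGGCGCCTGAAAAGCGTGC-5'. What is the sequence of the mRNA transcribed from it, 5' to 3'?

Reading the template 3'→5' as shown, RNA polymerase pairs each base (A→U, T→A, G↔C) to build mRNA 5'→3' directly.

5′-CAUUUGCGAAUUCGUUAACUUUUAGAGAGGGCAGAGUGCUAAAUCAAUUCUGGGUGUUAGUGCUGAUCCGCGGACUUUUCGCACG-3′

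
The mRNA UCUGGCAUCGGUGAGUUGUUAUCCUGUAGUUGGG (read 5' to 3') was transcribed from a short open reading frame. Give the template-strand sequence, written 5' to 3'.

5'-CCCAACTACAGGATAACAACTCACCGATGCCAGA-3'

Replace U with T to get the coding DNA strand: TCTGGCATCGGTGAGTTGTTATCCTGTAGTTGGG. The template strand is its reverse complement (complement AGACCGTAGCCACTCAACAATAGGACATCAACCC, then reverse).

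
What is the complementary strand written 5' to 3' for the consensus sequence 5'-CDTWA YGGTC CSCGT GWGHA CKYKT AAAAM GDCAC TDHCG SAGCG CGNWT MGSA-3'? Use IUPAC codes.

Standard pairs A↔T, G↔C; ambiguity codes pair Y↔R, M↔K, W↔W, S↔S, D↔H, N↔N. Complement (GHAWTRCCAGGSGCACWCDTGMRMATTTTKCHGTGAHDGCSTCGCGCNWAKCST), then reverse for 5'→3'.

5'-TSCKAWNCGCGCTSCGDHAGTGHCKTTTTAMRMGTDCWCACGSGGACCRTWAHG-3'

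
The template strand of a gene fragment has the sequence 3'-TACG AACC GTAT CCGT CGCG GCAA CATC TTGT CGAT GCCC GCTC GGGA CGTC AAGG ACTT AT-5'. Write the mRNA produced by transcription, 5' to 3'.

Reading the template 3'→5' as shown, RNA polymerase pairs each base (A→U, T→A, G↔C) to build mRNA 5'→3' directly.

5'-AUGCUUGGCAUAGGCAGCGCCGUUGUAGAACAGCUACGGGCGAGCCCUGCAGUUCCUGAAUA-3'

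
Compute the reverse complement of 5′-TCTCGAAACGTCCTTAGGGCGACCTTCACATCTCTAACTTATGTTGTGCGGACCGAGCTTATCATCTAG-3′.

Reading the sequence 3'→5' and pairing each base (A↔T, G↔C) gives the reverse complement directly.

5'-CTAGATGATAAGCTCGGTCCGCACAACATAAGTTAGAGATGTGAAGGTCGCCCTAAGGACGTTTCGAGA-3'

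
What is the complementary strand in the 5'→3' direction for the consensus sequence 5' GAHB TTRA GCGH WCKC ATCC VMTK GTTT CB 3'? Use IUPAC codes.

5'-VGAAACMAKBGGATGMGWDCGCTYAAVDTC-3'

Standard pairs A↔T, G↔C; ambiguity codes pair R↔Y, M↔K, W↔W, B↔V, H↔D. Complement (CTDVAAYTCGCDWGMGTAGGBKAMCAAAGV), then reverse for 5'→3'.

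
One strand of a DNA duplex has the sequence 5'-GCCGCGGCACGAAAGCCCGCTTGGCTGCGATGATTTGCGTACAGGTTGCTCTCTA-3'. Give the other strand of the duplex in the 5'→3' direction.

5'-TAGAGAGCAACCTGTACGCAAATCATCGCAGCCAAGCGGGCTTTCGTGCCGCGGC-3'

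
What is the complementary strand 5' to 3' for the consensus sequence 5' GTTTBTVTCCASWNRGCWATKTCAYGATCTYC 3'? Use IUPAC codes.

5'-GRAGATCRTGAMATWGCYNWSTGGABAVAAAC-3'

Standard pairs A↔T, G↔C; ambiguity codes pair R↔Y, K↔M, W↔W, S↔S, B↔V, N↔N. Complement (CAAAVABAGGTSWNYCGWTAMAGTRCTAGARG), then reverse for 5'→3'.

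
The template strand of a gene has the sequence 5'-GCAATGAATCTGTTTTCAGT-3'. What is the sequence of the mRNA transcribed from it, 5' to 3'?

The mRNA has the sequence of the coding strand (reverse complement of the template) with T→U. Reverse complement of GCAATGAATCTGTTTTCAGT is ACTGAAAACAGATTCATTGC; then T→U.

5'-ACUGAAAACAGAUUCAUUGC-3'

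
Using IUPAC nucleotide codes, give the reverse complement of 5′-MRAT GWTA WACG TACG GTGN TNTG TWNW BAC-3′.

5'-GTVWNWACANANCACCGTACGTWTAWCATYK-3'

Standard pairs A↔T, G↔C; ambiguity codes pair R↔Y, M↔K, W↔W, B↔V, N↔N. Complement (KYTACWATWTGCATGCCACNANACAWNWVTG), then reverse for 5'→3'.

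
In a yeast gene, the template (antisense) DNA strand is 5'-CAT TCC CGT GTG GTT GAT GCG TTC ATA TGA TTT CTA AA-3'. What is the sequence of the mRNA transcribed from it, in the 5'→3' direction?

5'-UUUAGAAAUCAUAUGAACGCAUCAACCACACGGGAAUG-3'

The mRNA has the sequence of the coding strand (reverse complement of the template) with T→U. Reverse complement of CATTCCCGTGTGGTTGATGCGTTCATATGATTTCTAAA is TTTAGAAATCATATGAACGCATCAACCACACGGGAATG; then T→U.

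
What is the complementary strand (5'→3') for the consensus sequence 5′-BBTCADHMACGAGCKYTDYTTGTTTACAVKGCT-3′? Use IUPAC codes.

5'-AGCMBTGTAAACAARHARMGCTCGTKDHTGAVV-3'

Standard pairs A↔T, G↔C; ambiguity codes pair Y↔R, M↔K, B↔V, D↔H. Complement (VVAGTHDKTGCTCGMRAHRAACAAATGTBMCGA), then reverse for 5'→3'.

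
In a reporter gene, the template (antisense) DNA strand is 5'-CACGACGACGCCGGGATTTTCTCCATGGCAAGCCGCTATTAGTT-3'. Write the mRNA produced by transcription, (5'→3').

5′-AACUAAUAGCGGCUUGCCAUGGAGAAAAUCCCGGCGUCGUCGUG-3′

The mRNA has the sequence of the coding strand (reverse complement of the template) with T→U. Reverse complement of CACGACGACGCCGGGATTTTCTCCATGGCAAGCCGCTATTAGTT is AACTAATAGCGGCTTGCCATGGAGAAAATCCCGGCGTCGTCGTG; then T→U.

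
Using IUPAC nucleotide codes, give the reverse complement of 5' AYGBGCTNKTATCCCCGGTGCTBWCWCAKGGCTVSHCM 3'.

Standard pairs A↔T, G↔C; ambiguity codes pair Y↔R, M↔K, W↔W, S↔S, B↔V, H↔D, N↔N. Complement (TRCVCGANMATAGGGGCCACGAVWGWGTMCCGABSDGK), then reverse for 5'→3'.

5'-KGDSBAGCCMTGWGWVAGCACCGGGGATAMNAGCVCRT-3'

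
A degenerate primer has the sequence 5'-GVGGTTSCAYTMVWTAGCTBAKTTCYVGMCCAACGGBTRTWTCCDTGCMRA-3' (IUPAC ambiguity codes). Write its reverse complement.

Standard pairs A↔T, G↔C; ambiguity codes pair R↔Y, M↔K, W↔W, S↔S, B↔V, D↔H. Complement (CBCCAASGTRAKBWATCGAVTMAAGRBCKGGTTGCCVAYAWAGGHACGKYT), then reverse for 5'→3'.

5'-TYKGCAHGGAWAYAVCCGTTGGKCBRGAAMTVAGCTAWBKARTGSAACCBC-3'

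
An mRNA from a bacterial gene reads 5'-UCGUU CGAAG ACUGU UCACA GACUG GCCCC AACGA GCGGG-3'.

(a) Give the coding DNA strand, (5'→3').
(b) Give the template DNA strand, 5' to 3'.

(a) 5'-TCGTTCGAAGACTGTTCACAGACTGGCCCCAACGAGCGGG-3'
(b) 5'-CCCGCTCGTTGGGGCCAGTCTGTGAACAGTCTTCGAACGA-3'

(a) The coding strand matches the mRNA with U→T.
(b) The template strand is the reverse complement of the coding strand.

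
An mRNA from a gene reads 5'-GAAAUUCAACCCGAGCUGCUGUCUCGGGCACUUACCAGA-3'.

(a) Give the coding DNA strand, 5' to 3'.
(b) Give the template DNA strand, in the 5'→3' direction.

(a) The coding strand matches the mRNA with U→T.
(b) The template strand is the reverse complement of the coding strand.

(a) 5'-GAAATTCAACCCGAGCTGCTGTCTCGGGCACTTACCAGA-3'
(b) 5′-TCTGGTAAGTGCCCGAGACAGCAGCTCGGGTTGAATTTC-3′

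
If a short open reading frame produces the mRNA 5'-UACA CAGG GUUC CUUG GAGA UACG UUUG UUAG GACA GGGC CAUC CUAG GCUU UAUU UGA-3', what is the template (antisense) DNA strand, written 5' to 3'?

Replace U with T to get the coding DNA strand: TACACAGGGTTCCTTGGAGATACGTTTGTTAGGACAGGGCCATCCTAGGCTTTATTTGA. The template strand is its reverse complement (complement ATGTGTCCCAAGGAACCTCTATGCAAACAATCCTGTCCCGGTAGGATCCGAAATAAACT, then reverse).

5′-TCAAATAAAGCCTAGGATGGCCCTGTCCTAACAAACGTATCTCCAAGGAACCCTGTGTA-3′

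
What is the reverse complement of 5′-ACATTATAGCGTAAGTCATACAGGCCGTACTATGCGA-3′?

Complement each base (A↔T, G↔C): TGTAATATCGCATTCAGTATGTCCGGCATGATACGCT. Then reverse.

5'-TCGCATAGTACGGCCTGTATGACTTACGCTATAATGT-3'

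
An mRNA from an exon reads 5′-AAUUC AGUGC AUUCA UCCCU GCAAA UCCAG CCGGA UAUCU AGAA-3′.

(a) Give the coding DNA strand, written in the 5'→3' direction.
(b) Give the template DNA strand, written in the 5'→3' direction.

(a) 5'-AATTCAGTGCATTCATCCCTGCAAATCCAGCCGGATATCTAGAA-3'
(b) 5′-TTCTAGATATCCGGCTGGATTTGCAGGGATGAATGCACTGAATT-3′

(a) The coding strand matches the mRNA with U→T.
(b) The template strand is the reverse complement of the coding strand.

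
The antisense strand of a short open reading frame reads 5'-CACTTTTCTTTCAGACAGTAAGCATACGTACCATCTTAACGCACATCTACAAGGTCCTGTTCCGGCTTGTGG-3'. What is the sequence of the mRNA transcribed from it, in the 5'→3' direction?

The mRNA has the sequence of the coding strand (reverse complement of the template) with T→U. Reverse complement of CACTTTTCTTTCAGACAGTAAGCATACGTACCATCTTAACGCACATCTACAAGGTCCTGTTCCGGCTTGTGG is CCACAAGCCGGAACAGGACCTTGTAGATGTGCGTTAAGATGGTACGTATGCTTACTGTCTGAAAGAAAAGTG; then T→U.

5'-CCACAAGCCGGAACAGGACCUUGUAGAUGUGCGUUAAGAUGGUACGUAUGCUUACUGUCUGAAAGAAAAGUG-3'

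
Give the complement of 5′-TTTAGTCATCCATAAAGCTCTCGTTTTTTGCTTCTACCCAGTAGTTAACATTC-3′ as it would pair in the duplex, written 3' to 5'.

3'-AAATCAGTAGGTATTTCGAGAGCAAAAAACGAAGATGGGTCATCAATTGTAAG-5'

Base-pairing A↔T, G↔C gives the complement. The complementary strand is antiparallel, so paired with a 5'→3' strand it runs 3'→5'.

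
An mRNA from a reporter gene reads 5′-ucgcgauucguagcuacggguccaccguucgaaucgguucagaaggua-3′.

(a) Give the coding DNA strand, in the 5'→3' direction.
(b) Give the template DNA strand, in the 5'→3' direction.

(a) The coding strand matches the mRNA with U→T.
(b) The template strand is the reverse complement of the coding strand.

(a) 5'-TCGCGATTCGTAGCTACGGGTCCACCGTTCGAATCGGTTCAGAAGGTA-3'
(b) 5'-TACCTTCTGAACCGATTCGAACGGTGGACCCGTAGCTACGAATCGCGA-3'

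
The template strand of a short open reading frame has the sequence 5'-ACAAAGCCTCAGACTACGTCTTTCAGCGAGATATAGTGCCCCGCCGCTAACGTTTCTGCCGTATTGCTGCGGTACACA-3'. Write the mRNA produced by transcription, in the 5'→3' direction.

5'-UGUGUACCGCAGCAAUACGGCAGAAACGUUAGCGGCGGGGCACUAUAUCUCGCUGAAAGACGUAGUCUGAGGCUUUGU-3'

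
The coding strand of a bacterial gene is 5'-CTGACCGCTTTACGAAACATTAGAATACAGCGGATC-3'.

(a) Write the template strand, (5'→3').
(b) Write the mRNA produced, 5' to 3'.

(a) The template strand is the reverse complement of the coding strand: complement GACTGGCGAAATGCTTTGTAATCTTATGTCGCCTAG, then reverse.
(b) mRNA matches the coding strand with T→U.

(a) 5'-GATCCGCTGTATTCTAATGTTTCGTAAAGCGGTCAG-3'
(b) 5′-CUGACCGCUUUACGAAACAUUAGAAUACAGCGGAUC-3′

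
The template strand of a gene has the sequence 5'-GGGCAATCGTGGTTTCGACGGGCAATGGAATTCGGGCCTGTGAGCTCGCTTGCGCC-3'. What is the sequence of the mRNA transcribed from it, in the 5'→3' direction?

RNA polymerase reads the template 3'→5' and synthesizes mRNA 5'→3' by base-pairing (A→U, T→A, G↔C). The complement of the template is CCCGTTAGCACCAAAGCTGCCCGTTACCTTAAGCCCGGACACTCGAGCGAACGCGG; antiparallel, so 5'→3' the coding strand is GGCGCAAGCGAGCTCACAGGCCCGAATTCCATTGCCCGTCGAAACCACGATTGCCC. Replace T with U for the mRNA.

5'-GGCGCAAGCGAGCUCACAGGCCCGAAUUCCAUUGCCCGUCGAAACCACGAUUGCCC-3'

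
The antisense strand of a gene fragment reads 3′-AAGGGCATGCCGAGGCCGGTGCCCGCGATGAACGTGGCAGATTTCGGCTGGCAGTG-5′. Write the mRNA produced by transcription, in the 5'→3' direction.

Reading the template 3'→5' as shown, RNA polymerase pairs each base (A→U, T→A, G↔C) to build mRNA 5'→3' directly.

5'-UUCCCGUACGGCUCCGGCCACGGGCGCUACUUGCACCGUCUAAAGCCGACCGUCAC-3'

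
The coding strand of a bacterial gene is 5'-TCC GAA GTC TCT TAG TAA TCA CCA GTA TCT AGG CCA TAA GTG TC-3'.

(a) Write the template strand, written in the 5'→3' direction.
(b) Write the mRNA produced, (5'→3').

(a) 5'-GACACTTATGGCCTAGATACTGGTGATTACTAAGAGACTTCGGA-3'
(b) 5'-UCCGAAGUCUCUUAGUAAUCACCAGUAUCUAGGCCAUAAGUGUC-3'

(a) The template strand is the reverse complement of the coding strand: complement AGGCTTCAGAGAATCATTAGTGGTCATAGATCCGGTATTCACAG, then reverse.
(b) mRNA matches the coding strand with T→U.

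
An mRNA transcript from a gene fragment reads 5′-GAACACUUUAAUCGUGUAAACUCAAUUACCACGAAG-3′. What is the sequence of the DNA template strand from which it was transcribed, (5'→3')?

5'-CTTCGTGGTAATTGAGTTTACACGATTAAAGTGTTC-3'

Replace U with T to get the coding DNA strand: GAACACTTTAATCGTGTAAACTCAATTACCACGAAG. The template strand is its reverse complement (complement CTTGTGAAATTAGCACATTTGAGTTAATGGTGCTTC, then reverse).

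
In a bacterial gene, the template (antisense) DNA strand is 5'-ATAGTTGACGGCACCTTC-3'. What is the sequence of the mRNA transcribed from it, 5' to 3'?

5'-GAAGGUGCCGUCAACUAU-3'

The mRNA has the sequence of the coding strand (reverse complement of the template) with T→U. Reverse complement of ATAGTTGACGGCACCTTC is GAAGGTGCCGTCAACTAT; then T→U.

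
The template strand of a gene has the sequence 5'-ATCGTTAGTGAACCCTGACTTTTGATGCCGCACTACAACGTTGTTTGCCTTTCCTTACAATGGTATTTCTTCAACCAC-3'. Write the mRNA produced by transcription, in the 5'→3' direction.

5'-GUGGUUGAAGAAAUACCAUUGUAAGGAAAGGCAAACAACGUUGUAGUGCGGCAUCAAAAGUCAGGGUUCACUAACGAU-3'

RNA polymerase reads the template 3'→5' and synthesizes mRNA 5'→3' by base-pairing (A→U, T→A, G↔C). The complement of the template is TAGCAATCACTTGGGACTGAAAACTACGGCGTGATGTTGCAACAAACGGAAAGGAATGTTACCATAAAGAAGTTGGTG; antiparallel, so 5'→3' the coding strand is GTGGTTGAAGAAATACCATTGTAAGGAAAGGCAAACAACGTTGTAGTGCGGCATCAAAAGTCAGGGTTCACTAACGAT. Replace T with U for the mRNA.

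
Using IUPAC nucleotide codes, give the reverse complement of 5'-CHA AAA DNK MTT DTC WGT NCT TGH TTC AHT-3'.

Standard pairs A↔T, G↔C; ambiguity codes pair M↔K, W↔W, D↔H, N↔N. Complement (GDTTTTHNMKAAHAGWCANGAACDAAGTDA), then reverse for 5'→3'.

5'-ADTGAADCAAGNACWGAHAAKMNHTTTTDG-3'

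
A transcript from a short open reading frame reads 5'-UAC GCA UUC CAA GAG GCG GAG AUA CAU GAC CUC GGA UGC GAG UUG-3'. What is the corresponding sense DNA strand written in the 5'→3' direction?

5'-TACGCATTCCAAGAGGCGGAGATACATGACCTCGGATGCGAGTTG-3'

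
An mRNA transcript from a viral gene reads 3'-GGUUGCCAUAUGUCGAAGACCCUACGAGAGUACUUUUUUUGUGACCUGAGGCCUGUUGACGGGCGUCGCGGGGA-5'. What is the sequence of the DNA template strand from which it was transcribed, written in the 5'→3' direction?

5'-CCAACGGTATACAGCTTCTGGGATGCTCTCATGAAAAAAACACTGGACTCCGGACAACTGCCCGCAGCGCCCCT-3'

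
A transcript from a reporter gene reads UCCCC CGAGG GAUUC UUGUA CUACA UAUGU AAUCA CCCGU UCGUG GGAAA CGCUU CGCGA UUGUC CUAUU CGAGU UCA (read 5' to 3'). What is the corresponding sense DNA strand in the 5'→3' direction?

5'-TCCCCCGAGGGATTCTTGTACTACATATGTAATCACCCGTTCGTGGGAAACGCTTCGCGATTGTCCTATTCGAGTTCA-3'

The coding DNA strand has the same 5'→3' sequence as the mRNA with U replaced by T.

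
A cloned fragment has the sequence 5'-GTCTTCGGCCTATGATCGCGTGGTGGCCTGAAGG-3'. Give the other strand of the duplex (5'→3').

The complement of GTCTTCGGCCTATGATCGCGTGGTGGCCTGAAGG is CAGAAGCCGGATACTAGCGCACCACCGGACTTCC (A↔T, G↔C). DNA strands are antiparallel, so the complementary strand runs 3'→5'; reversing gives the 5'→3' form.

5'-CCTTCAGGCCACCACGCGATCATAGGCCGAAGAC-3'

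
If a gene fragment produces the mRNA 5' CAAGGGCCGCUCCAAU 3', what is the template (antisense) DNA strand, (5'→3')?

5'-ATTGGAGCGGCCCTTG-3'

Replace U with T to get the coding DNA strand: CAAGGGCCGCTCCAAT. The template strand is its reverse complement (complement GTTCCCGGCGAGGTTA, then reverse).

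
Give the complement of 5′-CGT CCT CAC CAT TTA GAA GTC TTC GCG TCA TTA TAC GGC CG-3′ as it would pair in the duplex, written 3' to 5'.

3'-GCAGGAGTGGTAAATCTTCAGAAGCGCAGTAATATGCCGGC-5'

Base-pairing A↔T, G↔C gives the complement. The complementary strand is antiparallel, so paired with a 5'→3' strand it runs 3'→5'.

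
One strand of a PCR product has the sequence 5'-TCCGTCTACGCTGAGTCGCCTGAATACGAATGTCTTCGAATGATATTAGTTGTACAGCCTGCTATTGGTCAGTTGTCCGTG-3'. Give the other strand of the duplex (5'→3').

5'-CACGGACAACTGACCAATAGCAGGCTGTACAACTAATATCATTCGAAGACATTCGTATTCAGGCGACTCAGCGTAGACGGA-3'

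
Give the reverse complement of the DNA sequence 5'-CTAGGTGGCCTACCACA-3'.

5'-TGTGGTAGGCCACCTAG-3'

Reading the sequence 3'→5' and pairing each base (A↔T, G↔C) gives the reverse complement directly.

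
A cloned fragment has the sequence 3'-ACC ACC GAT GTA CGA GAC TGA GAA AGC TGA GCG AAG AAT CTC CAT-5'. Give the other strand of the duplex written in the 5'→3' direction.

The strand is given 3'→5', so its complement runs 5'→3' in the same left-to-right order: pair each base A↔T, G↔C.

5'-TGGTGGCTACATGCTCTGACTCTTTCGACTCGCTTCTTAGAGGTA-3'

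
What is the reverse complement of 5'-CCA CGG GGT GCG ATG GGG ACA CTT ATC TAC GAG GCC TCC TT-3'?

Reading the sequence 3'→5' and pairing each base (A↔T, G↔C) gives the reverse complement directly.

5'-AAGGAGGCCTCGTAGATAAGTGTCCCCATCGCACCCCGTGG-3'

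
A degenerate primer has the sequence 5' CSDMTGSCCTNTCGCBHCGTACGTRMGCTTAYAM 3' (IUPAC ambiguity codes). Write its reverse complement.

5'-KTRTAAGCKYACGTACGDVGCGANAGGSCAKHSG-3'

Standard pairs A↔T, G↔C; ambiguity codes pair R↔Y, M↔K, S↔S, B↔V, D↔H, N↔N. Complement (GSHKACSGGANAGCGVDGCATGCAYKCGAATRTK), then reverse for 5'→3'.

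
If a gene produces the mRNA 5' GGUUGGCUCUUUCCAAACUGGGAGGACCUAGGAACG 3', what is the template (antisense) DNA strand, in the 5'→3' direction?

Replace U with T to get the coding DNA strand: GGTTGGCTCTTTCCAAACTGGGAGGACCTAGGAACG. The template strand is its reverse complement (complement CCAACCGAGAAAGGTTTGACCCTCCTGGATCCTTGC, then reverse).

5'-CGTTCCTAGGTCCTCCCAGTTTGGAAAGAGCCAACC-3'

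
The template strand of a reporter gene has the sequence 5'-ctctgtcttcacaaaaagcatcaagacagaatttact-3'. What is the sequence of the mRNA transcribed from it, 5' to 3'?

RNA polymerase reads the template 3'→5' and synthesizes mRNA 5'→3' by base-pairing (A→U, T→A, G↔C). The complement of the template is GAGACAGAAGTGTTTTTCGTAGTTCTGTCTTAAATGA; antiparallel, so 5'→3' the coding strand is AGTAAATTCTGTCTTGATGCTTTTTGTGAAGACAGAG. Replace T with U for the mRNA.

5'-AGUAAAUUCUGUCUUGAUGCUUUUUGUGAAGACAGAG-3'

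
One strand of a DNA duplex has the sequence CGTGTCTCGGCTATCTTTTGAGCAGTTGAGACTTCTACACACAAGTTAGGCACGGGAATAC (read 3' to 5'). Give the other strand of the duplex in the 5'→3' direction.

The strand is given 3'→5', so its complement runs 5'→3' in the same left-to-right order: pair each base A↔T, G↔C.

5'-GCACAGAGCCGATAGAAAACTCGTCAACTCTGAAGATGTGTGTTCAATCCGTGCCCTTATG-3'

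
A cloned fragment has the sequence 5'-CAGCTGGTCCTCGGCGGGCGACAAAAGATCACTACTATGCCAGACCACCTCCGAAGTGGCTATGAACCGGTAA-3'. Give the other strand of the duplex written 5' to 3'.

5'-TTACCGGTTCATAGCCACTTCGGAGGTGGTCTGGCATAGTAGTGATCTTTTGTCGCCCGCCGAGGACCAGCTG-3'

Pairing A↔T and G↔C gives GTCGACCAGGAGCCGCCCGCTGTTTTCTAGTGATGATACGGTCTGGTGGAGGCTTCACCGATACTTGGCCATT, running 3'→5'. Reverse for the 5'→3' convention.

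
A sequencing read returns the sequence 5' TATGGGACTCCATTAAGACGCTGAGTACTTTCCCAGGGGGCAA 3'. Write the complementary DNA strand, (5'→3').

5'-TTGCCCCCTGGGAAAGTACTCAGCGTCTTAATGGAGTCCCATA-3'

The complement of TATGGGACTCCATTAAGACGCTGAGTACTTTCCCAGGGGGCAA is ATACCCTGAGGTAATTCTGCGACTCATGAAAGGGTCCCCCGTT (A↔T, G↔C). DNA strands are antiparallel, so the complementary strand runs 3'→5'; reversing gives the 5'→3' form.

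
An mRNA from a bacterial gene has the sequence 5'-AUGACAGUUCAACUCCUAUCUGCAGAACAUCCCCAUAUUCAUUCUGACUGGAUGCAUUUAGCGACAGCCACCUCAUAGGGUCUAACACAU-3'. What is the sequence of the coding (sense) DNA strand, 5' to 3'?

The coding DNA strand has the same 5'→3' sequence as the mRNA with U replaced by T.

5′-ATGACAGTTCAACTCCTATCTGCAGAACATCCCCATATTCATTCTGACTGGATGCATTTAGCGACAGCCACCTCATAGGGTCTAACACAT-3′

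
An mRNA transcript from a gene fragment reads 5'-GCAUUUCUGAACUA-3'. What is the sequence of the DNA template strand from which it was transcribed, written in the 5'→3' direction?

Replace U with T to get the coding DNA strand: GCATTTCTGAACTA. The template strand is its reverse complement (complement CGTAAAGACTTGAT, then reverse).

5'-TAGTTCAGAAATGC-3'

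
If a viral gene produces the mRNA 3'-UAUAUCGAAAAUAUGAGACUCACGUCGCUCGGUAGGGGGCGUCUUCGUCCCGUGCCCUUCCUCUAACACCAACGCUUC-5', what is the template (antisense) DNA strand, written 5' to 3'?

5'-ATATAGCTTTTATACTCTGAGTGCAGCGAGCCATCCCCCGCAGAAGCAGGGCACGGGAAGGAGATTGTGGTTGCGAAG-3'

Written 5'→3' the mRNA is CUUCGCAACCACAAUCUCCUUCCCGUGCCCUGCUUCUGCGGGGGAUGGCUCGCUGCACUCAGAGUAUAAAAGCUAUAU, so the coding DNA strand is CTTCGCAACCACAATCTCCTTCCCGTGCCCTGCTTCTGCGGGGGATGGCTCGCTGCACTCAGAGTATAAAAGCTATAT. The template is its reverse complement.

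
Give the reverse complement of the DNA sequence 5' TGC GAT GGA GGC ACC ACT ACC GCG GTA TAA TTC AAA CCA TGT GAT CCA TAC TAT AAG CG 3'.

Reading the sequence 3'→5' and pairing each base (A↔T, G↔C) gives the reverse complement directly.

5'-CGCTTATAGTATGGATCACATGGTTTGAATTATACCGCGGTAGTGGTGCCTCCATCGCA-3'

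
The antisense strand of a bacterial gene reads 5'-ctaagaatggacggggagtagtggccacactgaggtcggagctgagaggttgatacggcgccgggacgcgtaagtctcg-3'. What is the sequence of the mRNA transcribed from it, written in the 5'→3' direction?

The mRNA has the sequence of the coding strand (reverse complement of the template) with T→U. Reverse complement of CTAAGAATGGACGGGGAGTAGTGGCCACACTGAGGTCGGAGCTGAGAGGTTGATACGGCGCCGGGACGCGTAAGTCTCG is CGAGACTTACGCGTCCCGGCGCCGTATCAACCTCTCAGCTCCGACCTCAGTGTGGCCACTACTCCCCGTCCATTCTTAG; then T→U.

5'-CGAGACUUACGCGUCCCGGCGCCGUAUCAACCUCUCAGCUCCGACCUCAGUGUGGCCACUACUCCCCGUCCAUUCUUAG-3'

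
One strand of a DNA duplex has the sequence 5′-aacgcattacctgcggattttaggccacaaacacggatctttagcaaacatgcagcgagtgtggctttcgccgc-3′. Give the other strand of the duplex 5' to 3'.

5′-GCGGCGAAAGCCACACTCGCTGCATGTTTGCTAAAGATCCGTGTTTGTGGCCTAAAATCCGCAGGTAATGCGTT-3′

The complement of AACGCATTACCTGCGGATTTTAGGCCACAAACACGGATCTTTAGCAAACATGCAGCGAGTGTGGCTTTCGCCGC is TTGCGTAATGGACGCCTAAAATCCGGTGTTTGTGCCTAGAAATCGTTTGTACGTCGCTCACACCGAAAGCGGCG (A↔T, G↔C). DNA strands are antiparallel, so the complementary strand runs 3'→5'; reversing gives the 5'→3' form.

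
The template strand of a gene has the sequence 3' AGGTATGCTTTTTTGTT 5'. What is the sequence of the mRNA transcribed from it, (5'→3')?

5'-UCCAUACGAAAAAACAA-3'

Reading the template 3'→5' as shown, RNA polymerase pairs each base (A→U, T→A, G↔C) to build mRNA 5'→3' directly.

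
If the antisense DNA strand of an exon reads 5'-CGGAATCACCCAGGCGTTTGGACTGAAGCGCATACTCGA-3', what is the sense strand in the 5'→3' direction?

The coding strand is complementary and antiparallel to the template: take the complement (A↔T, G↔C) and reverse.

5'-TCGAGTATGCGCTTCAGTCCAAACGCCTGGGTGATTCCG-3'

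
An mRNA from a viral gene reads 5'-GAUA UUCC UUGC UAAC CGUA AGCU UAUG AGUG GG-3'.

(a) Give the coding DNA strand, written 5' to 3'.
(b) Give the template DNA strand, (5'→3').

(a) 5'-GATATTCCTTGCTAACCGTAAGCTTATGAGTGGG-3'
(b) 5'-CCCACTCATAAGCTTACGGTTAGCAAGGAATATC-3'

(a) The coding strand matches the mRNA with U→T.
(b) The template strand is the reverse complement of the coding strand.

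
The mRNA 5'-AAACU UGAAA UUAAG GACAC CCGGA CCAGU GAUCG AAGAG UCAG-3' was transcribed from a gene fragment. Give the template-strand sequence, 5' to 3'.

Replace U with T to get the coding DNA strand: AAACTTGAAATTAAGGACACCCGGACCAGTGATCGAAGAGTCAG. The template strand is its reverse complement (complement TTTGAACTTTAATTCCTGTGGGCCTGGTCACTAGCTTCTCAGTC, then reverse).

5'-CTGACTCTTCGATCACTGGTCCGGGTGTCCTTAATTTCAAGTTT-3'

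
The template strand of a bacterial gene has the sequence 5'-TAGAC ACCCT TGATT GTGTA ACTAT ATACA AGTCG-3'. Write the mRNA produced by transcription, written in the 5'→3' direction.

5′-CGACUUGUAUAUAGUUACACAAUCAAGGGUGUCUA-3′

RNA polymerase reads the template 3'→5' and synthesizes mRNA 5'→3' by base-pairing (A→U, T→A, G↔C). The complement of the template is ATCTGTGGGAACTAACACATTGATATATGTTCAGC; antiparallel, so 5'→3' the coding strand is CGACTTGTATATAGTTACACAATCAAGGGTGTCTA. Replace T with U for the mRNA.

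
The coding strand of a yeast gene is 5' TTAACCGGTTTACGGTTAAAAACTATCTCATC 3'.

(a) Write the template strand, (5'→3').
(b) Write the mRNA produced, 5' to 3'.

(a) 5'-GATGAGATAGTTTTTAACCGTAAACCGGTTAA-3'
(b) 5'-UUAACCGGUUUACGGUUAAAAACUAUCUCAUC-3'

(a) The template strand is the reverse complement of the coding strand: complement AATTGGCCAAATGCCAATTTTTGATAGAGTAG, then reverse.
(b) mRNA matches the coding strand with T→U.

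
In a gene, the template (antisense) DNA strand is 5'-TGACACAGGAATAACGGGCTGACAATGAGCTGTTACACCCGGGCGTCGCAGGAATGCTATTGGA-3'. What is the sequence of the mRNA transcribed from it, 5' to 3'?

5'-UCCAAUAGCAUUCCUGCGACGCCCGGGUGUAACAGCUCAUUGUCAGCCCGUUAUUCCUGUGUCA-3'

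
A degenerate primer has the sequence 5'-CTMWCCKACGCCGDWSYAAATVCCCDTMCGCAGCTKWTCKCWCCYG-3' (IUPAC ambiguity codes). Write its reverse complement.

5'-CRGGWGMGAWMAGCTGCGKAHGGGBATTTRSWHCGGCGTMGGWKAG-3'

Standard pairs A↔T, G↔C; ambiguity codes pair Y↔R, M↔K, W↔W, S↔S, D↔H, V↔B. Complement (GAKWGGMTGCGGCHWSRTTTABGGGHAKGCGTCGAMWAGMGWGGRC), then reverse for 5'→3'.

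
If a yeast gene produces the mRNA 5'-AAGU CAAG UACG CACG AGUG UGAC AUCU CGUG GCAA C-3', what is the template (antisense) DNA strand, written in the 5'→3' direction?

5'-GTTGCCACGAGATGTCACACTCGTGCGTACTTGACTT-3'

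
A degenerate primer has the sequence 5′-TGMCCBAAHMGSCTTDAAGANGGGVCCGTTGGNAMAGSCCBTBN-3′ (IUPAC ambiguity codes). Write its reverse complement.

Standard pairs A↔T, G↔C; ambiguity codes pair M↔K, S↔S, B↔V, D↔H, N↔N. Complement (ACKGGVTTDKCSGAAHTTCTNCCCBGGCAACCNTKTCSGGVAVN), then reverse for 5'→3'.

5'-NVAVGGSCTKTNCCAACGGBCCCNTCTTHAAGSCKDTTVGGKCA-3'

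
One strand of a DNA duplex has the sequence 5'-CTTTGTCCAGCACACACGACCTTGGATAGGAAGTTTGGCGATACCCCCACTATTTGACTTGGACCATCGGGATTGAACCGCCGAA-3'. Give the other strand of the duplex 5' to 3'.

5′-TTCGGCGGTTCAATCCCGATGGTCCAAGTCAAATAGTGGGGGTATCGCCAAACTTCCTATCCAAGGTCGTGTGTGCTGGACAAAG-3′

The complement of CTTTGTCCAGCACACACGACCTTGGATAGGAAGTTTGGCGATACCCCCACTATTTGACTTGGACCATCGGGATTGAACCGCCGAA is GAAACAGGTCGTGTGTGCTGGAACCTATCCTTCAAACCGCTATGGGGGTGATAAACTGAACCTGGTAGCCCTAACTTGGCGGCTT (A↔T, G↔C). DNA strands are antiparallel, so the complementary strand runs 3'→5'; reversing gives the 5'→3' form.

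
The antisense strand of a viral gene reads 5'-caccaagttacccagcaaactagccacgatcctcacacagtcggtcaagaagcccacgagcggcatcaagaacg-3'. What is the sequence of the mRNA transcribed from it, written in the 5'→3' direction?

5'-CGUUCUUGAUGCCGCUCGUGGGCUUCUUGACCGACUGUGUGAGGAUCGUGGCUAGUUUGCUGGGUAACUUGGUG-3'

RNA polymerase reads the template 3'→5' and synthesizes mRNA 5'→3' by base-pairing (A→U, T→A, G↔C). The complement of the template is GTGGTTCAATGGGTCGTTTGATCGGTGCTAGGAGTGTGTCAGCCAGTTCTTCGGGTGCTCGCCGTAGTTCTTGC; antiparallel, so 5'→3' the coding strand is CGTTCTTGATGCCGCTCGTGGGCTTCTTGACCGACTGTGTGAGGATCGTGGCTAGTTTGCTGGGTAACTTGGTG. Replace T with U for the mRNA.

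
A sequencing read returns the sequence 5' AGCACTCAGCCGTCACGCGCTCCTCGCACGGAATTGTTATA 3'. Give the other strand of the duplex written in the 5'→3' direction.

5'-TATAACAATTCCGTGCGAGGAGCGCGTGACGGCTGAGTGCT-3'

The complement of AGCACTCAGCCGTCACGCGCTCCTCGCACGGAATTGTTATA is TCGTGAGTCGGCAGTGCGCGAGGAGCGTGCCTTAACAATAT (A↔T, G↔C). DNA strands are antiparallel, so the complementary strand runs 3'→5'; reversing gives the 5'→3' form.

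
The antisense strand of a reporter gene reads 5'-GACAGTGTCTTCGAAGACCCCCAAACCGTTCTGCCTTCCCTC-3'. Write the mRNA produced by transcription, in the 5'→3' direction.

5'-GAGGGAAGGCAGAACGGUUUGGGGGUCUUCGAAGACACUGUC-3'

RNA polymerase reads the template 3'→5' and synthesizes mRNA 5'→3' by base-pairing (A→U, T→A, G↔C). The complement of the template is CTGTCACAGAAGCTTCTGGGGGTTTGGCAAGACGGAAGGGAG; antiparallel, so 5'→3' the coding strand is GAGGGAAGGCAGAACGGTTTGGGGGTCTTCGAAGACACTGTC. Replace T with U for the mRNA.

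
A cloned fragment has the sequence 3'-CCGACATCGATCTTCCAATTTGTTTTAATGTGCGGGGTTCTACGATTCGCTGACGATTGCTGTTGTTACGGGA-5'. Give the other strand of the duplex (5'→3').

The strand is given 3'→5', so its complement runs 5'→3' in the same left-to-right order: pair each base A↔T, G↔C.

5'-GGCTGTAGCTAGAAGGTTAAACAAAATTACACGCCCCAAGATGCTAAGCGACTGCTAACGACAACAATGCCCT-3'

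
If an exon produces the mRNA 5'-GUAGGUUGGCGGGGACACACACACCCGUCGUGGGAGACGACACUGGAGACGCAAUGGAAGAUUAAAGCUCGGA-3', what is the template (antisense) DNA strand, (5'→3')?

Replace U with T to get the coding DNA strand: GTAGGTTGGCGGGGACACACACACCCGTCGTGGGAGACGACACTGGAGACGCAATGGAAGATTAAAGCTCGGA. The template strand is its reverse complement (complement CATCCAACCGCCCCTGTGTGTGTGGGCAGCACCCTCTGCTGTGACCTCTGCGTTACCTTCTAATTTCGAGCCT, then reverse).

5′-TCCGAGCTTTAATCTTCCATTGCGTCTCCAGTGTCGTCTCCCACGACGGGTGTGTGTGTCCCCGCCAACCTAC-3′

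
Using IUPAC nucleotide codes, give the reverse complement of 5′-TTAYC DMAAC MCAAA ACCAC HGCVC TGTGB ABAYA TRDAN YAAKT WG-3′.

5'-CWAMTTRNTHYATRTVTVCACAGBGCDGTGGTTTTGKGTTKHGRTAA-3'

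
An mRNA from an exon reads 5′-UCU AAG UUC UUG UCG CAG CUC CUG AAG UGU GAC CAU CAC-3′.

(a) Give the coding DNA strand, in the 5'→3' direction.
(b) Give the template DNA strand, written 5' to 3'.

(a) The coding strand matches the mRNA with U→T.
(b) The template strand is the reverse complement of the coding strand.

(a) 5'-TCTAAGTTCTTGTCGCAGCTCCTGAAGTGTGACCATCAC-3'
(b) 5'-GTGATGGTCACACTTCAGGAGCTGCGACAAGAACTTAGA-3'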